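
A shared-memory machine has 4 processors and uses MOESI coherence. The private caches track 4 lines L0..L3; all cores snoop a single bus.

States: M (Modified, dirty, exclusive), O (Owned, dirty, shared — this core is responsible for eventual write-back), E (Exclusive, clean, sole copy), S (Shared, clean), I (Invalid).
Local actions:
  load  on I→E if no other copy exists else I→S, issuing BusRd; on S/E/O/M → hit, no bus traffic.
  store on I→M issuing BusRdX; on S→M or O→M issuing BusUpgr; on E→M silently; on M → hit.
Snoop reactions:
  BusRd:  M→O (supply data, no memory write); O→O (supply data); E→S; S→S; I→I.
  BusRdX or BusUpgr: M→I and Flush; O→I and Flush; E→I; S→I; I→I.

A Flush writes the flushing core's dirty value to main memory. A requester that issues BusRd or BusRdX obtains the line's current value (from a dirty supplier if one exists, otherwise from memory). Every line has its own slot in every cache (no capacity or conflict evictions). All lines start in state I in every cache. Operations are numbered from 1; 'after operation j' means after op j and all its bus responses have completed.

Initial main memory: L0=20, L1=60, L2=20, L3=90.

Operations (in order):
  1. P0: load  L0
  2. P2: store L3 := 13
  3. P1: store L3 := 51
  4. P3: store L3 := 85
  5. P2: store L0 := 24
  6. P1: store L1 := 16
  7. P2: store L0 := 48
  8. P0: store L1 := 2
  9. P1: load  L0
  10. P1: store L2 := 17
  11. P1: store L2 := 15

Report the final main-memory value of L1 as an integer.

step 1: P0: load  L0  ⟶  EIII  (L0)  txn=BusRd  M[L0]=20
step 2: P2: store L3 := 13  ⟶  IIMI  (L3)  txn=BusRdX  M[L3]=90
step 3: P1: store L3 := 51  ⟶  IMII  (L3)  txn=BusRdX+Flush  M[L3]=13
step 4: P3: store L3 := 85  ⟶  IIIM  (L3)  txn=BusRdX+Flush  M[L3]=51
step 5: P2: store L0 := 24  ⟶  IIMI  (L0)  txn=BusRdX  M[L0]=20
step 6: P1: store L1 := 16  ⟶  IMII  (L1)  txn=BusRdX  M[L1]=60
step 7: P2: store L0 := 48  ⟶  IIMI  (L0)  txn=∅  M[L0]=20
step 8: P0: store L1 := 2  ⟶  MIII  (L1)  txn=BusRdX+Flush  M[L1]=16
step 9: P1: load  L0  ⟶  ISOI  (L0)  txn=BusRd  M[L0]=20
step 10: P1: store L2 := 17  ⟶  IMII  (L2)  txn=BusRdX  M[L2]=20
step 11: P1: store L2 := 15  ⟶  IMII  (L2)  txn=∅  M[L2]=20

memory[L1] = 16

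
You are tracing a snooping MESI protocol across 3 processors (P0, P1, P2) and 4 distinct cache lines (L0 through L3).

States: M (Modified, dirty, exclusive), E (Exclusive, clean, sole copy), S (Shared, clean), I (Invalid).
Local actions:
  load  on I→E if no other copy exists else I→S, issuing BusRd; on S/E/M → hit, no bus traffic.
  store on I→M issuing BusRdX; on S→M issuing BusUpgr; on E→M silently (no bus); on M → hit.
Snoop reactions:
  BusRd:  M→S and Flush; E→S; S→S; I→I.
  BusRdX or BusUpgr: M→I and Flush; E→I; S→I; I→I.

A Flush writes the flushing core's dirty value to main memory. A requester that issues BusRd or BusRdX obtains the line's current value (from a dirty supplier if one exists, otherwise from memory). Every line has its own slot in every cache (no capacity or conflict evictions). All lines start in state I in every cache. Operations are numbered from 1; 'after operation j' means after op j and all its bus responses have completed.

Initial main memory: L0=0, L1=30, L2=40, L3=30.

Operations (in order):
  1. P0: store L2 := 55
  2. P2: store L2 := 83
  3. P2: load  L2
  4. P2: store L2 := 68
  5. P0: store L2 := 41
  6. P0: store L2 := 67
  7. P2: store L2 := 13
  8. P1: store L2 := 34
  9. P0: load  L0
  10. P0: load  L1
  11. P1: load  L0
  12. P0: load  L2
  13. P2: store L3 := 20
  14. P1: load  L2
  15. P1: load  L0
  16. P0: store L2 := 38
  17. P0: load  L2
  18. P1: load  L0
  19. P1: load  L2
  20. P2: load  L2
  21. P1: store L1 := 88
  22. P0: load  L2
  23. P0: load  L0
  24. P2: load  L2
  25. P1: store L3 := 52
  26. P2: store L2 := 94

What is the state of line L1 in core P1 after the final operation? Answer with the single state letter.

1. P0: store L2 := 55  bus=[BusRdX]  L2: P0=M P1=I P2=I  mem[L2]=40
2. P2: store L2 := 83  bus=[BusRdX,Flush]  L2: P0=I P1=I P2=M  mem[L2]=55
3. P2: load  L2  bus=[-]  L2: P0=I P1=I P2=M  mem[L2]=55
4. P2: store L2 := 68  bus=[-]  L2: P0=I P1=I P2=M  mem[L2]=55
5. P0: store L2 := 41  bus=[BusRdX,Flush]  L2: P0=M P1=I P2=I  mem[L2]=68
6. P0: store L2 := 67  bus=[-]  L2: P0=M P1=I P2=I  mem[L2]=68
7. P2: store L2 := 13  bus=[BusRdX,Flush]  L2: P0=I P1=I P2=M  mem[L2]=67
8. P1: store L2 := 34  bus=[BusRdX,Flush]  L2: P0=I P1=M P2=I  mem[L2]=13
9. P0: load  L0  bus=[BusRd]  L0: P0=E P1=I P2=I  mem[L0]=0
10. P0: load  L1  bus=[BusRd]  L1: P0=E P1=I P2=I  mem[L1]=30
11. P1: load  L0  bus=[BusRd]  L0: P0=S P1=S P2=I  mem[L0]=0
12. P0: load  L2  bus=[BusRd,Flush]  L2: P0=S P1=S P2=I  mem[L2]=34
13. P2: store L3 := 20  bus=[BusRdX]  L3: P0=I P1=I P2=M  mem[L3]=30
14. P1: load  L2  bus=[-]  L2: P0=S P1=S P2=I  mem[L2]=34
15. P1: load  L0  bus=[-]  L0: P0=S P1=S P2=I  mem[L0]=0
16. P0: store L2 := 38  bus=[BusUpgr]  L2: P0=M P1=I P2=I  mem[L2]=34
17. P0: load  L2  bus=[-]  L2: P0=M P1=I P2=I  mem[L2]=34
18. P1: load  L0  bus=[-]  L0: P0=S P1=S P2=I  mem[L0]=0
19. P1: load  L2  bus=[BusRd,Flush]  L2: P0=S P1=S P2=I  mem[L2]=38
20. P2: load  L2  bus=[BusRd]  L2: P0=S P1=S P2=S  mem[L2]=38
21. P1: store L1 := 88  bus=[BusRdX]  L1: P0=I P1=M P2=I  mem[L1]=30
22. P0: load  L2  bus=[-]  L2: P0=S P1=S P2=S  mem[L2]=38
23. P0: load  L0  bus=[-]  L0: P0=S P1=S P2=I  mem[L0]=0
24. P2: load  L2  bus=[-]  L2: P0=S P1=S P2=S  mem[L2]=38
25. P1: store L3 := 52  bus=[BusRdX,Flush]  L3: P0=I P1=M P2=I  mem[L3]=20
26. P2: store L2 := 94  bus=[BusUpgr]  L2: P0=I P1=I P2=M  mem[L2]=38

state = M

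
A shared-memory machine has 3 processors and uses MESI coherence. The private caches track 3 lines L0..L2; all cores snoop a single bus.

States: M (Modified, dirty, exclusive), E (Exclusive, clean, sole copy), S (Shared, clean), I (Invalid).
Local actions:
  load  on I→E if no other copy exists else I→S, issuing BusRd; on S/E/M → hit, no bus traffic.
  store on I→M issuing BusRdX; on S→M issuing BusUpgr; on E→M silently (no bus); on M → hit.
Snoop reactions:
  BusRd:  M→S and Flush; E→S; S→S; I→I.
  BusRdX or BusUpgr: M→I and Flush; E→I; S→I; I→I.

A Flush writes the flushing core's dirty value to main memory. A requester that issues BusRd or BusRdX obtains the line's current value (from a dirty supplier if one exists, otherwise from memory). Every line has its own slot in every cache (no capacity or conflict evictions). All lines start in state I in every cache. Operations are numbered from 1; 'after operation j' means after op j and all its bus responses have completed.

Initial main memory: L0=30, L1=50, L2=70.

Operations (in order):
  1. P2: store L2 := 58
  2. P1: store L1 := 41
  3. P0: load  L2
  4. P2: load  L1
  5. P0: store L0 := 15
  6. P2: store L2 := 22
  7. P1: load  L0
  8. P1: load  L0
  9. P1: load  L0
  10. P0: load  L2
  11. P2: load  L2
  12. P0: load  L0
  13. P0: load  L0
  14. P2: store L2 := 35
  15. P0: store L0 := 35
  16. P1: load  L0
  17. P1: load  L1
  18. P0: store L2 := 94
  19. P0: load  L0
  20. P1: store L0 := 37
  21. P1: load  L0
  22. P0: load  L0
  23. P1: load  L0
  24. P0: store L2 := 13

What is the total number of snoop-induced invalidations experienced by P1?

1. P2: store L2 := 58  bus=[BusRdX]  L2: P0=I P1=I P2=M  mem[L2]=70
2. P1: store L1 := 41  bus=[BusRdX]  L1: P0=I P1=M P2=I  mem[L1]=50
3. P0: load  L2  bus=[BusRd,Flush]  L2: P0=S P1=I P2=S  mem[L2]=58
4. P2: load  L1  bus=[BusRd,Flush]  L1: P0=I P1=S P2=S  mem[L1]=41
5. P0: store L0 := 15  bus=[BusRdX]  L0: P0=M P1=I P2=I  mem[L0]=30
6. P2: store L2 := 22  bus=[BusUpgr]  L2: P0=I P1=I P2=M  mem[L2]=58
7. P1: load  L0  bus=[BusRd,Flush]  L0: P0=S P1=S P2=I  mem[L0]=15
8. P1: load  L0  bus=[-]  L0: P0=S P1=S P2=I  mem[L0]=15
9. P1: load  L0  bus=[-]  L0: P0=S P1=S P2=I  mem[L0]=15
10. P0: load  L2  bus=[BusRd,Flush]  L2: P0=S P1=I P2=S  mem[L2]=22
11. P2: load  L2  bus=[-]  L2: P0=S P1=I P2=S  mem[L2]=22
12. P0: load  L0  bus=[-]  L0: P0=S P1=S P2=I  mem[L0]=15
13. P0: load  L0  bus=[-]  L0: P0=S P1=S P2=I  mem[L0]=15
14. P2: store L2 := 35  bus=[BusUpgr]  L2: P0=I P1=I P2=M  mem[L2]=22
15. P0: store L0 := 35  bus=[BusUpgr]  L0: P0=M P1=I P2=I  mem[L0]=15
16. P1: load  L0  bus=[BusRd,Flush]  L0: P0=S P1=S P2=I  mem[L0]=35
17. P1: load  L1  bus=[-]  L1: P0=I P1=S P2=S  mem[L1]=41
18. P0: store L2 := 94  bus=[BusRdX,Flush]  L2: P0=M P1=I P2=I  mem[L2]=35
19. P0: load  L0  bus=[-]  L0: P0=S P1=S P2=I  mem[L0]=35
20. P1: store L0 := 37  bus=[BusUpgr]  L0: P0=I P1=M P2=I  mem[L0]=35
21. P1: load  L0  bus=[-]  L0: P0=I P1=M P2=I  mem[L0]=35
22. P0: load  L0  bus=[BusRd,Flush]  L0: P0=S P1=S P2=I  mem[L0]=37
23. P1: load  L0  bus=[-]  L0: P0=S P1=S P2=I  mem[L0]=37
24. P0: store L2 := 13  bus=[-]  L2: P0=M P1=I P2=I  mem[L2]=35

invalidations = 1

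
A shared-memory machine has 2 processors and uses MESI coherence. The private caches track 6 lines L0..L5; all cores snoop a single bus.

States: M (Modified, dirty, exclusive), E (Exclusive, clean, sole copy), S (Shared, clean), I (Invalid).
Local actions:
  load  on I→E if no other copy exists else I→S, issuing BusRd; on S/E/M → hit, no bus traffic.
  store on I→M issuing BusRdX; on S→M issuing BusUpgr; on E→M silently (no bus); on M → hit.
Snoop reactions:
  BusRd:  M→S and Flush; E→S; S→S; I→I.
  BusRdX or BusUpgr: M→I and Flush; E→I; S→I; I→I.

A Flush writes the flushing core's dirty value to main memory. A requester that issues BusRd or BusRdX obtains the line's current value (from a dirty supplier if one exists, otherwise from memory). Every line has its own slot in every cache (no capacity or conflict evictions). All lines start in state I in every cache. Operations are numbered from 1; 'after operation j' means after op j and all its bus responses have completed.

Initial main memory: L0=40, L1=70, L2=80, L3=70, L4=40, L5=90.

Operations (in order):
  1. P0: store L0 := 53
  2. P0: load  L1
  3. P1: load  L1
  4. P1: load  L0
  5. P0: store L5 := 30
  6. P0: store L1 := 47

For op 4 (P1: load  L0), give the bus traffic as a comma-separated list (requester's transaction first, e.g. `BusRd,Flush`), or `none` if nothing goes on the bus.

bus = BusRd,Flush

1. P0: store L0 := 53  bus=[BusRdX]  L0: P0=M P1=I  mem[L0]=40
2. P0: load  L1  bus=[BusRd]  L1: P0=E P1=I  mem[L1]=70
3. P1: load  L1  bus=[BusRd]  L1: P0=S P1=S  mem[L1]=70
4. P1: load  L0  bus=[BusRd,Flush]  L0: P0=S P1=S  mem[L0]=53
5. P0: store L5 := 30  bus=[BusRdX]  L5: P0=M P1=I  mem[L5]=90
6. P0: store L1 := 47  bus=[BusUpgr]  L1: P0=M P1=I  mem[L1]=70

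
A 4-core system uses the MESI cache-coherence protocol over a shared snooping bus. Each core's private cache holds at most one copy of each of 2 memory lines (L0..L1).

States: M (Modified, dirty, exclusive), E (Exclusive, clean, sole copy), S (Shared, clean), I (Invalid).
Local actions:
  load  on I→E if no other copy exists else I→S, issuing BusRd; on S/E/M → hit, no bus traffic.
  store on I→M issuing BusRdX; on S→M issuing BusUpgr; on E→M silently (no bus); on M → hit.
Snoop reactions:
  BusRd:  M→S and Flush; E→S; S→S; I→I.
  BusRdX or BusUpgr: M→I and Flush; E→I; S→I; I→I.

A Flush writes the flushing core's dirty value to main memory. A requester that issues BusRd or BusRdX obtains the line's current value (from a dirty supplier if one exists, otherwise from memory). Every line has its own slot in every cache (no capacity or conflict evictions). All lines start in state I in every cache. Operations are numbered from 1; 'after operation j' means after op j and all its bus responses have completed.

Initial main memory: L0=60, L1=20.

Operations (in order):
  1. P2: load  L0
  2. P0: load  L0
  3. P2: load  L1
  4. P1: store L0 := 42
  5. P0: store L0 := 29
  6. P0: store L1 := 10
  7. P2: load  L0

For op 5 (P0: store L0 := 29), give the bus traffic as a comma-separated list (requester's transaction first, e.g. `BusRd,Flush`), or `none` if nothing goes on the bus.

  op1 P2: load  L0 → I/I/E/I on L0; bus BusRd; mem=60
  op2 P0: load  L0 → S/I/S/I on L0; bus BusRd; mem=60
  op3 P2: load  L1 → I/I/E/I on L1; bus BusRd; mem=20
  op4 P1: store L0 := 42 → I/M/I/I on L0; bus BusRdX; mem=60
  op5 P0: store L0 := 29 → M/I/I/I on L0; bus BusRdX Flush; mem=42
  op6 P0: store L1 := 10 → M/I/I/I on L1; bus BusRdX; mem=20
  op7 P2: load  L0 → S/I/S/I on L0; bus BusRd Flush; mem=29

bus = BusRdX,Flush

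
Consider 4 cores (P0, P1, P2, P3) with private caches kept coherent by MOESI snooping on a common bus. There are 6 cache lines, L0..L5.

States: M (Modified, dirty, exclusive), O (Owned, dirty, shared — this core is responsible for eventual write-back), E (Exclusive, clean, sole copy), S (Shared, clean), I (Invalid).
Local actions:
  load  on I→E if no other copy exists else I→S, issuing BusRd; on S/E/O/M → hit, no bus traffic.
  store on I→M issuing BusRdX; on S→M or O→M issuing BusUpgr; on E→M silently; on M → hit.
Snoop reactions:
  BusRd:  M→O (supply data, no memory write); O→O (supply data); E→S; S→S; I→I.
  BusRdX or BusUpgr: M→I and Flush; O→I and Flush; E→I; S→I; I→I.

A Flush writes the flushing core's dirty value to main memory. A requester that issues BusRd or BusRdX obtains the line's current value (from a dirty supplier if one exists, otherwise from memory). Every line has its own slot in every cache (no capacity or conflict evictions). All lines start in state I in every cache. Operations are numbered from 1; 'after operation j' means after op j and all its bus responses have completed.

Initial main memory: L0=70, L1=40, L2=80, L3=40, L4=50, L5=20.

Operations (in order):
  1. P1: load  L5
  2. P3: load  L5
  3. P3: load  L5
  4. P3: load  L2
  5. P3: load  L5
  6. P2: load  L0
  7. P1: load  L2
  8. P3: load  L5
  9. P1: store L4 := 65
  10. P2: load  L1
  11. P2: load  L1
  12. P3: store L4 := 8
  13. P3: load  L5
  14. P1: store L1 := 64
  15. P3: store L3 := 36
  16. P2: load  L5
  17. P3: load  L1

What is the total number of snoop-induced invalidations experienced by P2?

invalidations = 1

step 1: P1: load  L5  ⟶  IEII  (L5)  txn=BusRd  M[L5]=20
step 2: P3: load  L5  ⟶  ISIS  (L5)  txn=BusRd  M[L5]=20
step 3: P3: load  L5  ⟶  ISIS  (L5)  txn=∅  M[L5]=20
step 4: P3: load  L2  ⟶  IIIE  (L2)  txn=BusRd  M[L2]=80
step 5: P3: load  L5  ⟶  ISIS  (L5)  txn=∅  M[L5]=20
step 6: P2: load  L0  ⟶  IIEI  (L0)  txn=BusRd  M[L0]=70
step 7: P1: load  L2  ⟶  ISIS  (L2)  txn=BusRd  M[L2]=80
step 8: P3: load  L5  ⟶  ISIS  (L5)  txn=∅  M[L5]=20
step 9: P1: store L4 := 65  ⟶  IMII  (L4)  txn=BusRdX  M[L4]=50
step 10: P2: load  L1  ⟶  IIEI  (L1)  txn=BusRd  M[L1]=40
step 11: P2: load  L1  ⟶  IIEI  (L1)  txn=∅  M[L1]=40
step 12: P3: store L4 := 8  ⟶  IIIM  (L4)  txn=BusRdX+Flush  M[L4]=65
step 13: P3: load  L5  ⟶  ISIS  (L5)  txn=∅  M[L5]=20
step 14: P1: store L1 := 64  ⟶  IMII  (L1)  txn=BusRdX  M[L1]=40
step 15: P3: store L3 := 36  ⟶  IIIM  (L3)  txn=BusRdX  M[L3]=40
step 16: P2: load  L5  ⟶  ISSS  (L5)  txn=BusRd  M[L5]=20
step 17: P3: load  L1  ⟶  IOIS  (L1)  txn=BusRd  M[L1]=40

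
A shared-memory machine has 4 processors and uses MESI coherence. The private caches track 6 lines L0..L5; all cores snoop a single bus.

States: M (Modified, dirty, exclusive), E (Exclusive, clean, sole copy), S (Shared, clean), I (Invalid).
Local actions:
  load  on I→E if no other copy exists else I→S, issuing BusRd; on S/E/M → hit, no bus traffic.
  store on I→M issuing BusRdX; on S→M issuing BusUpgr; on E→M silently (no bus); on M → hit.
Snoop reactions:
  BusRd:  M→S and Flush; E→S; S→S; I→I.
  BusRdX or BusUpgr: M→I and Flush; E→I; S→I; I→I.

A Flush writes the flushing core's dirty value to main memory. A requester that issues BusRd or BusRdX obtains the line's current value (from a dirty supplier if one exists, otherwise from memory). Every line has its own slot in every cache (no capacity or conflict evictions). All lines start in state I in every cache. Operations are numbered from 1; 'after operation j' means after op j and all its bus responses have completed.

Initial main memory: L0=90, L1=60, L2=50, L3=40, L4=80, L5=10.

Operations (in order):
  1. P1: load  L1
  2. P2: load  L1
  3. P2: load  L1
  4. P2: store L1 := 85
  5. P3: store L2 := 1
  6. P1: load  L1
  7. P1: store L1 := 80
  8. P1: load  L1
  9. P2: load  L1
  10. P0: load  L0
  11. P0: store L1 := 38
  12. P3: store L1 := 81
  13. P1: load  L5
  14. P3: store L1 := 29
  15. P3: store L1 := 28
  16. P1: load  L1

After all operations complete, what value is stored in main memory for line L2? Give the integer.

  op1 P1: load  L1 → I/E/I/I on L1; bus BusRd; mem=60
  op2 P2: load  L1 → I/S/S/I on L1; bus BusRd; mem=60
  op3 P2: load  L1 → I/S/S/I on L1; bus (none); mem=60
  op4 P2: store L1 := 85 → I/I/M/I on L1; bus BusUpgr; mem=60
  op5 P3: store L2 := 1 → I/I/I/M on L2; bus BusRdX; mem=50
  op6 P1: load  L1 → I/S/S/I on L1; bus BusRd Flush; mem=85
  op7 P1: store L1 := 80 → I/M/I/I on L1; bus BusUpgr; mem=85
  op8 P1: load  L1 → I/M/I/I on L1; bus (none); mem=85
  op9 P2: load  L1 → I/S/S/I on L1; bus BusRd Flush; mem=80
  op10 P0: load  L0 → E/I/I/I on L0; bus BusRd; mem=90
  op11 P0: store L1 := 38 → M/I/I/I on L1; bus BusRdX; mem=80
  op12 P3: store L1 := 81 → I/I/I/M on L1; bus BusRdX Flush; mem=38
  op13 P1: load  L5 → I/E/I/I on L5; bus BusRd; mem=10
  op14 P3: store L1 := 29 → I/I/I/M on L1; bus (none); mem=38
  op15 P3: store L1 := 28 → I/I/I/M on L1; bus (none); mem=38
  op16 P1: load  L1 → I/S/I/S on L1; bus BusRd Flush; mem=28

memory[L2] = 50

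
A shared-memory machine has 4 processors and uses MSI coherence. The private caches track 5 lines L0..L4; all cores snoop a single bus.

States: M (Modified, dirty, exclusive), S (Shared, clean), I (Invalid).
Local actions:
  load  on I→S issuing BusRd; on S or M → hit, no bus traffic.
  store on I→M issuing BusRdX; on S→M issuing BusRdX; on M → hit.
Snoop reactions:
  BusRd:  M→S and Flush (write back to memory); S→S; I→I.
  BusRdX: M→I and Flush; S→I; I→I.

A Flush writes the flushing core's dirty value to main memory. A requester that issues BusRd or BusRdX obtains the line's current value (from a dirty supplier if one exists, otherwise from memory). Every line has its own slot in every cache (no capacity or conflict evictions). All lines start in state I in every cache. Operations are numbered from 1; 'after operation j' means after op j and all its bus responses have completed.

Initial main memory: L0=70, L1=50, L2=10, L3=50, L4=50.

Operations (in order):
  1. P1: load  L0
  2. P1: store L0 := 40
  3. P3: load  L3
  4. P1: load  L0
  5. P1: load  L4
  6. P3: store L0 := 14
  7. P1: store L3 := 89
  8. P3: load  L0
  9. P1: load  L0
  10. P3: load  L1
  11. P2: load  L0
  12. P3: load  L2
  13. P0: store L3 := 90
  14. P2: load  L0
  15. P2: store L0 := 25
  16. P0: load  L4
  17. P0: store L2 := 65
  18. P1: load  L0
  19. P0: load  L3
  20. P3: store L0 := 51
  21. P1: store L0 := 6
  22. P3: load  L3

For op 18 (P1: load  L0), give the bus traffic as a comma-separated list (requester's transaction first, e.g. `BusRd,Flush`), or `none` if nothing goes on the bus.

bus = BusRd,Flush

[1] P1: load  L0 | P0:I, P1:S(70), P2:I, P3:I | bus: BusRd
[2] P1: store L0 := 40 | P0:I, P1:M(40), P2:I, P3:I | bus: BusRdX
[3] P3: load  L3 | P0:I, P1:I, P2:I, P3:S(50) | bus: BusRd
[4] P1: load  L0 | P0:I, P1:M(40), P2:I, P3:I | bus: none
[5] P1: load  L4 | P0:I, P1:S(50), P2:I, P3:I | bus: BusRd
[6] P3: store L0 := 14 | P0:I, P1:I, P2:I, P3:M(14) | bus: BusRdX,Flush
[7] P1: store L3 := 89 | P0:I, P1:M(89), P2:I, P3:I | bus: BusRdX
[8] P3: load  L0 | P0:I, P1:I, P2:I, P3:M(14) | bus: none
[9] P1: load  L0 | P0:I, P1:S(14), P2:I, P3:S(14) | bus: BusRd,Flush
[10] P3: load  L1 | P0:I, P1:I, P2:I, P3:S(50) | bus: BusRd
[11] P2: load  L0 | P0:I, P1:S(14), P2:S(14), P3:S(14) | bus: BusRd
[12] P3: load  L2 | P0:I, P1:I, P2:I, P3:S(10) | bus: BusRd
[13] P0: store L3 := 90 | P0:M(90), P1:I, P2:I, P3:I | bus: BusRdX,Flush
[14] P2: load  L0 | P0:I, P1:S(14), P2:S(14), P3:S(14) | bus: none
[15] P2: store L0 := 25 | P0:I, P1:I, P2:M(25), P3:I | bus: BusRdX
[16] P0: load  L4 | P0:S(50), P1:S(50), P2:I, P3:I | bus: BusRd
[17] P0: store L2 := 65 | P0:M(65), P1:I, P2:I, P3:I | bus: BusRdX
[18] P1: load  L0 | P0:I, P1:S(25), P2:S(25), P3:I | bus: BusRd,Flush
[19] P0: load  L3 | P0:M(90), P1:I, P2:I, P3:I | bus: none
[20] P3: store L0 := 51 | P0:I, P1:I, P2:I, P3:M(51) | bus: BusRdX
[21] P1: store L0 := 6 | P0:I, P1:M(6), P2:I, P3:I | bus: BusRdX,Flush
[22] P3: load  L3 | P0:S(90), P1:I, P2:I, P3:S(90) | bus: BusRd,Flush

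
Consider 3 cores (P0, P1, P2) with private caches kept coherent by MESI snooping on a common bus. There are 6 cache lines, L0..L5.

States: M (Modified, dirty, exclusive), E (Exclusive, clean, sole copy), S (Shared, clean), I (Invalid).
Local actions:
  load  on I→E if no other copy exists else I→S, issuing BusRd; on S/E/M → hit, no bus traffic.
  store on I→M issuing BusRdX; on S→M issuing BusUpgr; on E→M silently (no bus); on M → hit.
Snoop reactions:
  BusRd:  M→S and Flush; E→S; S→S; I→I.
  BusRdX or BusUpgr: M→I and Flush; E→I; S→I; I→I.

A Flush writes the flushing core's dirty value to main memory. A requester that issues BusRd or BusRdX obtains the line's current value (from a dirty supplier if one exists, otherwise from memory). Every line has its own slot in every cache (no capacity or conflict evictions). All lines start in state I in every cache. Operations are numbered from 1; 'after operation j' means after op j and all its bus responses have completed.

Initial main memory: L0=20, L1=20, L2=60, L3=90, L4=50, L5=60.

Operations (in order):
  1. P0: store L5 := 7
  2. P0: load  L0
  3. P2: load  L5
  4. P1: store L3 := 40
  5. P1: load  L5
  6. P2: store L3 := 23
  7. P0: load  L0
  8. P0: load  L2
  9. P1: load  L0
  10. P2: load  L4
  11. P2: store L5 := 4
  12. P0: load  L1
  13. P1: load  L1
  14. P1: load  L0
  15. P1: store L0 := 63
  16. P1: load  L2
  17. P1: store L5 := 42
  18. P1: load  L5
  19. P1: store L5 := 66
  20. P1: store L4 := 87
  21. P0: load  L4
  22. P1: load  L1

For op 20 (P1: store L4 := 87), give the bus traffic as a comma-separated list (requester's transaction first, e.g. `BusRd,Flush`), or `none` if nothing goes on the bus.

step 1: P0: store L5 := 7  ⟶  MII  (L5)  txn=BusRdX  M[L5]=60
step 2: P0: load  L0  ⟶  EII  (L0)  txn=BusRd  M[L0]=20
step 3: P2: load  L5  ⟶  SIS  (L5)  txn=BusRd+Flush  M[L5]=7
step 4: P1: store L3 := 40  ⟶  IMI  (L3)  txn=BusRdX  M[L3]=90
step 5: P1: load  L5  ⟶  SSS  (L5)  txn=BusRd  M[L5]=7
step 6: P2: store L3 := 23  ⟶  IIM  (L3)  txn=BusRdX+Flush  M[L3]=40
step 7: P0: load  L0  ⟶  EII  (L0)  txn=∅  M[L0]=20
step 8: P0: load  L2  ⟶  EII  (L2)  txn=BusRd  M[L2]=60
step 9: P1: load  L0  ⟶  SSI  (L0)  txn=BusRd  M[L0]=20
step 10: P2: load  L4  ⟶  IIE  (L4)  txn=BusRd  M[L4]=50
step 11: P2: store L5 := 4  ⟶  IIM  (L5)  txn=BusUpgr  M[L5]=7
step 12: P0: load  L1  ⟶  EII  (L1)  txn=BusRd  M[L1]=20
step 13: P1: load  L1  ⟶  SSI  (L1)  txn=BusRd  M[L1]=20
step 14: P1: load  L0  ⟶  SSI  (L0)  txn=∅  M[L0]=20
step 15: P1: store L0 := 63  ⟶  IMI  (L0)  txn=BusUpgr  M[L0]=20
step 16: P1: load  L2  ⟶  SSI  (L2)  txn=BusRd  M[L2]=60
step 17: P1: store L5 := 42  ⟶  IMI  (L5)  txn=BusRdX+Flush  M[L5]=4
step 18: P1: load  L5  ⟶  IMI  (L5)  txn=∅  M[L5]=4
step 19: P1: store L5 := 66  ⟶  IMI  (L5)  txn=∅  M[L5]=4
step 20: P1: store L4 := 87  ⟶  IMI  (L4)  txn=BusRdX  M[L4]=50
step 21: P0: load  L4  ⟶  SSI  (L4)  txn=BusRd+Flush  M[L4]=87
step 22: P1: load  L1  ⟶  SSI  (L1)  txn=∅  M[L1]=20

bus = BusRdX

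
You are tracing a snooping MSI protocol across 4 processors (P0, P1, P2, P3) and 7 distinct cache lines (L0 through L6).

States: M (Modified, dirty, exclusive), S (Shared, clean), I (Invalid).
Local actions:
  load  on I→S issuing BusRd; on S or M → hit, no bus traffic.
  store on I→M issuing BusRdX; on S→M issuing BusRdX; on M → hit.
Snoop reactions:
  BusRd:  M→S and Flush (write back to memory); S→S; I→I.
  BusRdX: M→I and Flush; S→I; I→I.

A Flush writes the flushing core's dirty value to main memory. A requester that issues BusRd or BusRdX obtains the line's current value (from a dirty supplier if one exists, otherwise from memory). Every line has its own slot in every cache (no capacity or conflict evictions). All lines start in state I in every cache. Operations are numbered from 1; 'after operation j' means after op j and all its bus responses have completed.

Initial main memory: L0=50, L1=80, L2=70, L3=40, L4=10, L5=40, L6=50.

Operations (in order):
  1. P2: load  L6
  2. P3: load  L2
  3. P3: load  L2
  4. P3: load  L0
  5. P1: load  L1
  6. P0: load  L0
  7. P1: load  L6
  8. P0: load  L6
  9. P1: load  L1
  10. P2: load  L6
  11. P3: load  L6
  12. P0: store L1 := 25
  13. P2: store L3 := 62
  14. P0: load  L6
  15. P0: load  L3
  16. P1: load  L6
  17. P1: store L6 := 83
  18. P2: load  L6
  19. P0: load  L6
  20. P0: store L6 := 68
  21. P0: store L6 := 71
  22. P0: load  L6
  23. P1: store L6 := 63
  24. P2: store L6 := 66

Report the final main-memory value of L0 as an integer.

memory[L0] = 50

[1] P2: load  L6 | P0:I, P1:I, P2:S(50), P3:I | bus: BusRd
[2] P3: load  L2 | P0:I, P1:I, P2:I, P3:S(70) | bus: BusRd
[3] P3: load  L2 | P0:I, P1:I, P2:I, P3:S(70) | bus: none
[4] P3: load  L0 | P0:I, P1:I, P2:I, P3:S(50) | bus: BusRd
[5] P1: load  L1 | P0:I, P1:S(80), P2:I, P3:I | bus: BusRd
[6] P0: load  L0 | P0:S(50), P1:I, P2:I, P3:S(50) | bus: BusRd
[7] P1: load  L6 | P0:I, P1:S(50), P2:S(50), P3:I | bus: BusRd
[8] P0: load  L6 | P0:S(50), P1:S(50), P2:S(50), P3:I | bus: BusRd
[9] P1: load  L1 | P0:I, P1:S(80), P2:I, P3:I | bus: none
[10] P2: load  L6 | P0:S(50), P1:S(50), P2:S(50), P3:I | bus: none
[11] P3: load  L6 | P0:S(50), P1:S(50), P2:S(50), P3:S(50) | bus: BusRd
[12] P0: store L1 := 25 | P0:M(25), P1:I, P2:I, P3:I | bus: BusRdX
[13] P2: store L3 := 62 | P0:I, P1:I, P2:M(62), P3:I | bus: BusRdX
[14] P0: load  L6 | P0:S(50), P1:S(50), P2:S(50), P3:S(50) | bus: none
[15] P0: load  L3 | P0:S(62), P1:I, P2:S(62), P3:I | bus: BusRd,Flush
[16] P1: load  L6 | P0:S(50), P1:S(50), P2:S(50), P3:S(50) | bus: none
[17] P1: store L6 := 83 | P0:I, P1:M(83), P2:I, P3:I | bus: BusRdX
[18] P2: load  L6 | P0:I, P1:S(83), P2:S(83), P3:I | bus: BusRd,Flush
[19] P0: load  L6 | P0:S(83), P1:S(83), P2:S(83), P3:I | bus: BusRd
[20] P0: store L6 := 68 | P0:M(68), P1:I, P2:I, P3:I | bus: BusRdX
[21] P0: store L6 := 71 | P0:M(71), P1:I, P2:I, P3:I | bus: none
[22] P0: load  L6 | P0:M(71), P1:I, P2:I, P3:I | bus: none
[23] P1: store L6 := 63 | P0:I, P1:M(63), P2:I, P3:I | bus: BusRdX,Flush
[24] P2: store L6 := 66 | P0:I, P1:I, P2:M(66), P3:I | bus: BusRdX,Flush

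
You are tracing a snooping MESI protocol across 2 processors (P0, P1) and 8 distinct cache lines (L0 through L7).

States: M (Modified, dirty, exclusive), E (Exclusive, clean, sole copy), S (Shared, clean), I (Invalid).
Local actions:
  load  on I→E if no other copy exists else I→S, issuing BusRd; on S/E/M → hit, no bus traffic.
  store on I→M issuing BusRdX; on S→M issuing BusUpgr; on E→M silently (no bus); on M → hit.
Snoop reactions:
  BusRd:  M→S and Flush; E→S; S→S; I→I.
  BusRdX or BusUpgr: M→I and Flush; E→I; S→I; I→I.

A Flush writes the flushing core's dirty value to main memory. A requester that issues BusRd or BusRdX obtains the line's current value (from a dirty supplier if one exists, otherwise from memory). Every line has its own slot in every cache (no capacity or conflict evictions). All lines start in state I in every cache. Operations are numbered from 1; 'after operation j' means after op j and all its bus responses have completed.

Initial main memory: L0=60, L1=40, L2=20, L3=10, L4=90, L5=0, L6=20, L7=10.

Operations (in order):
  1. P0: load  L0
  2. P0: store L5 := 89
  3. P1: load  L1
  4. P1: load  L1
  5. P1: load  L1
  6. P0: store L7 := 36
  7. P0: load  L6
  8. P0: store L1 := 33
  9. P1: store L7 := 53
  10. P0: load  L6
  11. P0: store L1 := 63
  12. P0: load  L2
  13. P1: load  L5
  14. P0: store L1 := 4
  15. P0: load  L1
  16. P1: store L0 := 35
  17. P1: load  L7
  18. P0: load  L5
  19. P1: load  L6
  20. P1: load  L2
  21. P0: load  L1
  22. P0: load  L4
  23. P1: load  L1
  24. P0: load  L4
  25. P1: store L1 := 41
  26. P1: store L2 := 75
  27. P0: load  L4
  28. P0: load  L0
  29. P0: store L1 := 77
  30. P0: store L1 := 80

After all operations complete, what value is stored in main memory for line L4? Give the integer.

memory[L4] = 90

1. P0: load  L0  bus=[BusRd]  L0: P0=E P1=I  mem[L0]=60
2. P0: store L5 := 89  bus=[BusRdX]  L5: P0=M P1=I  mem[L5]=0
3. P1: load  L1  bus=[BusRd]  L1: P0=I P1=E  mem[L1]=40
4. P1: load  L1  bus=[-]  L1: P0=I P1=E  mem[L1]=40
5. P1: load  L1  bus=[-]  L1: P0=I P1=E  mem[L1]=40
6. P0: store L7 := 36  bus=[BusRdX]  L7: P0=M P1=I  mem[L7]=10
7. P0: load  L6  bus=[BusRd]  L6: P0=E P1=I  mem[L6]=20
8. P0: store L1 := 33  bus=[BusRdX]  L1: P0=M P1=I  mem[L1]=40
9. P1: store L7 := 53  bus=[BusRdX,Flush]  L7: P0=I P1=M  mem[L7]=36
10. P0: load  L6  bus=[-]  L6: P0=E P1=I  mem[L6]=20
11. P0: store L1 := 63  bus=[-]  L1: P0=M P1=I  mem[L1]=40
12. P0: load  L2  bus=[BusRd]  L2: P0=E P1=I  mem[L2]=20
13. P1: load  L5  bus=[BusRd,Flush]  L5: P0=S P1=S  mem[L5]=89
14. P0: store L1 := 4  bus=[-]  L1: P0=M P1=I  mem[L1]=40
15. P0: load  L1  bus=[-]  L1: P0=M P1=I  mem[L1]=40
16. P1: store L0 := 35  bus=[BusRdX]  L0: P0=I P1=M  mem[L0]=60
17. P1: load  L7  bus=[-]  L7: P0=I P1=M  mem[L7]=36
18. P0: load  L5  bus=[-]  L5: P0=S P1=S  mem[L5]=89
19. P1: load  L6  bus=[BusRd]  L6: P0=S P1=S  mem[L6]=20
20. P1: load  L2  bus=[BusRd]  L2: P0=S P1=S  mem[L2]=20
21. P0: load  L1  bus=[-]  L1: P0=M P1=I  mem[L1]=40
22. P0: load  L4  bus=[BusRd]  L4: P0=E P1=I  mem[L4]=90
23. P1: load  L1  bus=[BusRd,Flush]  L1: P0=S P1=S  mem[L1]=4
24. P0: load  L4  bus=[-]  L4: P0=E P1=I  mem[L4]=90
25. P1: store L1 := 41  bus=[BusUpgr]  L1: P0=I P1=M  mem[L1]=4
26. P1: store L2 := 75  bus=[BusUpgr]  L2: P0=I P1=M  mem[L2]=20
27. P0: load  L4  bus=[-]  L4: P0=E P1=I  mem[L4]=90
28. P0: load  L0  bus=[BusRd,Flush]  L0: P0=S P1=S  mem[L0]=35
29. P0: store L1 := 77  bus=[BusRdX,Flush]  L1: P0=M P1=I  mem[L1]=41
30. P0: store L1 := 80  bus=[-]  L1: P0=M P1=I  mem[L1]=41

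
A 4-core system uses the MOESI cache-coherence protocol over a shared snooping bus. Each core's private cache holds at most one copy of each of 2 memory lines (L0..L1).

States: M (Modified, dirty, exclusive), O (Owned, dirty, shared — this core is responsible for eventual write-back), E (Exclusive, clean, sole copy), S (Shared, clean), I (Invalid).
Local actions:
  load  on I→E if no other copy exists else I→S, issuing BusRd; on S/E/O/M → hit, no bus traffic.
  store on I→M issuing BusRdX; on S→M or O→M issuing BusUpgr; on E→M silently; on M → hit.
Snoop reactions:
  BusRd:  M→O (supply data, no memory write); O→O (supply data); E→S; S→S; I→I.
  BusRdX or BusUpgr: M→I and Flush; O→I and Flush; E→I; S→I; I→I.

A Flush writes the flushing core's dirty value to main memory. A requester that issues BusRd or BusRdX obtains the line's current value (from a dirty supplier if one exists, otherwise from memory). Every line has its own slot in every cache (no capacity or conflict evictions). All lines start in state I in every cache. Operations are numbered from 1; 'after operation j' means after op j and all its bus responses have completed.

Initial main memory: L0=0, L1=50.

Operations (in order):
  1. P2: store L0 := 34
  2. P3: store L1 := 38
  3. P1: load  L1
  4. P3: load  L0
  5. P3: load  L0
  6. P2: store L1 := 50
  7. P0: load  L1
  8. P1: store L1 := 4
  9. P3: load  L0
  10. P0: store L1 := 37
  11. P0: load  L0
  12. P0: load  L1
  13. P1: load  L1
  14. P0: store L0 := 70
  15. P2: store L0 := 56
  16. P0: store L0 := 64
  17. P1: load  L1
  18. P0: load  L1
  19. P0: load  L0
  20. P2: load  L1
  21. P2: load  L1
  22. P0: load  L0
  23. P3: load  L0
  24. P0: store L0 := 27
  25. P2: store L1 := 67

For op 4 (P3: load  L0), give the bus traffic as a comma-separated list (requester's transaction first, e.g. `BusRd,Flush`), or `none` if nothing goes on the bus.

step 1: P2: store L0 := 34  ⟶  IIMI  (L0)  txn=BusRdX  M[L0]=0
step 2: P3: store L1 := 38  ⟶  IIIM  (L1)  txn=BusRdX  M[L1]=50
step 3: P1: load  L1  ⟶  ISIO  (L1)  txn=BusRd  M[L1]=50
step 4: P3: load  L0  ⟶  IIOS  (L0)  txn=BusRd  M[L0]=0
step 5: P3: load  L0  ⟶  IIOS  (L0)  txn=∅  M[L0]=0
step 6: P2: store L1 := 50  ⟶  IIMI  (L1)  txn=BusRdX+Flush  M[L1]=38
step 7: P0: load  L1  ⟶  SIOI  (L1)  txn=BusRd  M[L1]=38
step 8: P1: store L1 := 4  ⟶  IMII  (L1)  txn=BusRdX+Flush  M[L1]=50
step 9: P3: load  L0  ⟶  IIOS  (L0)  txn=∅  M[L0]=0
step 10: P0: store L1 := 37  ⟶  MIII  (L1)  txn=BusRdX+Flush  M[L1]=4
step 11: P0: load  L0  ⟶  SIOS  (L0)  txn=BusRd  M[L0]=0
step 12: P0: load  L1  ⟶  MIII  (L1)  txn=∅  M[L1]=4
step 13: P1: load  L1  ⟶  OSII  (L1)  txn=BusRd  M[L1]=4
step 14: P0: store L0 := 70  ⟶  MIII  (L0)  txn=BusUpgr+Flush  M[L0]=34
step 15: P2: store L0 := 56  ⟶  IIMI  (L0)  txn=BusRdX+Flush  M[L0]=70
step 16: P0: store L0 := 64  ⟶  MIII  (L0)  txn=BusRdX+Flush  M[L0]=56
step 17: P1: load  L1  ⟶  OSII  (L1)  txn=∅  M[L1]=4
step 18: P0: load  L1  ⟶  OSII  (L1)  txn=∅  M[L1]=4
step 19: P0: load  L0  ⟶  MIII  (L0)  txn=∅  M[L0]=56
step 20: P2: load  L1  ⟶  OSSI  (L1)  txn=BusRd  M[L1]=4
step 21: P2: load  L1  ⟶  OSSI  (L1)  txn=∅  M[L1]=4
step 22: P0: load  L0  ⟶  MIII  (L0)  txn=∅  M[L0]=56
step 23: P3: load  L0  ⟶  OIIS  (L0)  txn=BusRd  M[L0]=56
step 24: P0: store L0 := 27  ⟶  MIII  (L0)  txn=BusUpgr  M[L0]=56
step 25: P2: store L1 := 67  ⟶  IIMI  (L1)  txn=BusUpgr+Flush  M[L1]=37

bus = BusRd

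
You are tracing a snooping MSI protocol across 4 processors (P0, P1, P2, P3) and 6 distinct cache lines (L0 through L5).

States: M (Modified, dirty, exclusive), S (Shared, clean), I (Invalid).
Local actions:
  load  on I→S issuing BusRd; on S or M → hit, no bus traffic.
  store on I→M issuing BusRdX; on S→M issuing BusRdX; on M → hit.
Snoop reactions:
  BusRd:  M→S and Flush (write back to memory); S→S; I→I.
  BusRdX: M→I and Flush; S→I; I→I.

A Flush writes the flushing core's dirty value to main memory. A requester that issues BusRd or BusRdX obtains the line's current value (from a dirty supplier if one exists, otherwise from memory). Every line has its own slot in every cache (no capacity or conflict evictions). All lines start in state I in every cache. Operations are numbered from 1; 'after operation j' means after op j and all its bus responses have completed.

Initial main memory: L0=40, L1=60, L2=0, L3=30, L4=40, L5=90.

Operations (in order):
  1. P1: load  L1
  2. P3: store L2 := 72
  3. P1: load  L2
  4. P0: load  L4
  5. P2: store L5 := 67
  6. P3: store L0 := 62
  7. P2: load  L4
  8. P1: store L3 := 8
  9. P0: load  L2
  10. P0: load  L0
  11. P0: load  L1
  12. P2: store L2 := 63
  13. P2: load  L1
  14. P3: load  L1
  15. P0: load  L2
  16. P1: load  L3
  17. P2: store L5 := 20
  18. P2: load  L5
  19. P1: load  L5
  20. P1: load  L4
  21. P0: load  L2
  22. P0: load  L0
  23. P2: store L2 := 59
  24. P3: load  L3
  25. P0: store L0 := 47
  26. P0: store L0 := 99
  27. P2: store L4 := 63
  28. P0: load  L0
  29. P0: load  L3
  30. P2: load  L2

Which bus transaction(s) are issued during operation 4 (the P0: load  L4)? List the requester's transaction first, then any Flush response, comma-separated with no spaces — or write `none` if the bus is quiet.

bus = BusRd

  op1 P1: load  L1 → I/S/I/I on L1; bus BusRd; mem=60
  op2 P3: store L2 := 72 → I/I/I/M on L2; bus BusRdX; mem=0
  op3 P1: load  L2 → I/S/I/S on L2; bus BusRd Flush; mem=72
  op4 P0: load  L4 → S/I/I/I on L4; bus BusRd; mem=40
  op5 P2: store L5 := 67 → I/I/M/I on L5; bus BusRdX; mem=90
  op6 P3: store L0 := 62 → I/I/I/M on L0; bus BusRdX; mem=40
  op7 P2: load  L4 → S/I/S/I on L4; bus BusRd; mem=40
  op8 P1: store L3 := 8 → I/M/I/I on L3; bus BusRdX; mem=30
  op9 P0: load  L2 → S/S/I/S on L2; bus BusRd; mem=72
  op10 P0: load  L0 → S/I/I/S on L0; bus BusRd Flush; mem=62
  op11 P0: load  L1 → S/S/I/I on L1; bus BusRd; mem=60
  op12 P2: store L2 := 63 → I/I/M/I on L2; bus BusRdX; mem=72
  op13 P2: load  L1 → S/S/S/I on L1; bus BusRd; mem=60
  op14 P3: load  L1 → S/S/S/S on L1; bus BusRd; mem=60
  op15 P0: load  L2 → S/I/S/I on L2; bus BusRd Flush; mem=63
  op16 P1: load  L3 → I/M/I/I on L3; bus (none); mem=30
  op17 P2: store L5 := 20 → I/I/M/I on L5; bus (none); mem=90
  op18 P2: load  L5 → I/I/M/I on L5; bus (none); mem=90
  op19 P1: load  L5 → I/S/S/I on L5; bus BusRd Flush; mem=20
  op20 P1: load  L4 → S/S/S/I on L4; bus BusRd; mem=40
  op21 P0: load  L2 → S/I/S/I on L2; bus (none); mem=63
  op22 P0: load  L0 → S/I/I/S on L0; bus (none); mem=62
  op23 P2: store L2 := 59 → I/I/M/I on L2; bus BusRdX; mem=63
  op24 P3: load  L3 → I/S/I/S on L3; bus BusRd Flush; mem=8
  op25 P0: store L0 := 47 → M/I/I/I on L0; bus BusRdX; mem=62
  op26 P0: store L0 := 99 → M/I/I/I on L0; bus (none); mem=62
  op27 P2: store L4 := 63 → I/I/M/I on L4; bus BusRdX; mem=40
  op28 P0: load  L0 → M/I/I/I on L0; bus (none); mem=62
  op29 P0: load  L3 → S/S/I/S on L3; bus BusRd; mem=8
  op30 P2: load  L2 → I/I/M/I on L2; bus (none); mem=63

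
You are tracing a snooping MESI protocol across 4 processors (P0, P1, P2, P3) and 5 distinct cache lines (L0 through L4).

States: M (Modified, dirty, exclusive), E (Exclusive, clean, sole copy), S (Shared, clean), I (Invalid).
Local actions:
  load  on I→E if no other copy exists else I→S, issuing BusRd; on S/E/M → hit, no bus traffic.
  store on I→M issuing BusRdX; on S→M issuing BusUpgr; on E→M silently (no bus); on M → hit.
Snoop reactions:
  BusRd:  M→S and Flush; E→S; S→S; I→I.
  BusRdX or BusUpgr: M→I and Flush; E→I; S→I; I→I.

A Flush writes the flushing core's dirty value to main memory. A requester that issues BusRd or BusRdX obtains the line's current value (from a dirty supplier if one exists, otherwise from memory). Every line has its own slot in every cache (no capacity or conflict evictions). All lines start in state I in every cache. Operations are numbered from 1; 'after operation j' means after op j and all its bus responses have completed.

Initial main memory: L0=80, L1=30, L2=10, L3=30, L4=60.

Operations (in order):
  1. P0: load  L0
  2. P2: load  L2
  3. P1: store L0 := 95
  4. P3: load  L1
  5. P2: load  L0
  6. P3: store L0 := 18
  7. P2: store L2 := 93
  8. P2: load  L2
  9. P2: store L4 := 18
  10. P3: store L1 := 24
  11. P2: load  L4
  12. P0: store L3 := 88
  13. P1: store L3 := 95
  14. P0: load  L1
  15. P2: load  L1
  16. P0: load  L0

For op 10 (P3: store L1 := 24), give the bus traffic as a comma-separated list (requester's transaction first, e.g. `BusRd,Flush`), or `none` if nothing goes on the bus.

step 1: P0: load  L0  ⟶  EIII  (L0)  txn=BusRd  M[L0]=80
step 2: P2: load  L2  ⟶  IIEI  (L2)  txn=BusRd  M[L2]=10
step 3: P1: store L0 := 95  ⟶  IMII  (L0)  txn=BusRdX  M[L0]=80
step 4: P3: load  L1  ⟶  IIIE  (L1)  txn=BusRd  M[L1]=30
step 5: P2: load  L0  ⟶  ISSI  (L0)  txn=BusRd+Flush  M[L0]=95
step 6: P3: store L0 := 18  ⟶  IIIM  (L0)  txn=BusRdX  M[L0]=95
step 7: P2: store L2 := 93  ⟶  IIMI  (L2)  txn=∅  M[L2]=10
step 8: P2: load  L2  ⟶  IIMI  (L2)  txn=∅  M[L2]=10
step 9: P2: store L4 := 18  ⟶  IIMI  (L4)  txn=BusRdX  M[L4]=60
step 10: P3: store L1 := 24  ⟶  IIIM  (L1)  txn=∅  M[L1]=30
step 11: P2: load  L4  ⟶  IIMI  (L4)  txn=∅  M[L4]=60
step 12: P0: store L3 := 88  ⟶  MIII  (L3)  txn=BusRdX  M[L3]=30
step 13: P1: store L3 := 95  ⟶  IMII  (L3)  txn=BusRdX+Flush  M[L3]=88
step 14: P0: load  L1  ⟶  SIIS  (L1)  txn=BusRd+Flush  M[L1]=24
step 15: P2: load  L1  ⟶  SISS  (L1)  txn=BusRd  M[L1]=24
step 16: P0: load  L0  ⟶  SIIS  (L0)  txn=BusRd+Flush  M[L0]=18

bus = none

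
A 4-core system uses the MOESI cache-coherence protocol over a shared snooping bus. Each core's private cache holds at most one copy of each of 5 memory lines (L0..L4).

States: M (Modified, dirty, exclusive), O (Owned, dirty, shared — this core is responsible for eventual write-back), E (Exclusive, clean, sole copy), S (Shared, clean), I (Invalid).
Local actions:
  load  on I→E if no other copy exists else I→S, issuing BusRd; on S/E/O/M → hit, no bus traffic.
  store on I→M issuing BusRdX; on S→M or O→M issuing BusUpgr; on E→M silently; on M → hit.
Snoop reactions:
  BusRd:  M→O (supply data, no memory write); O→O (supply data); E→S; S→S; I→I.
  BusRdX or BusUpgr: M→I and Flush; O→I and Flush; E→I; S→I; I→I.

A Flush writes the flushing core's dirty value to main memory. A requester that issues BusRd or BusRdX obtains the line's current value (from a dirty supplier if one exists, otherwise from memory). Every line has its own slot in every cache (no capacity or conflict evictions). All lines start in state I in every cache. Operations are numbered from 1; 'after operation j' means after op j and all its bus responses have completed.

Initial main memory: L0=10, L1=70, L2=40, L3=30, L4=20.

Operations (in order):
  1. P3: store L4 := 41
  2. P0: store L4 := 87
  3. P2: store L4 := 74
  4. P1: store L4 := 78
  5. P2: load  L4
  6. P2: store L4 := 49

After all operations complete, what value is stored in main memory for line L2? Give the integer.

  op1 P3: store L4 := 41 → I/I/I/M on L4; bus BusRdX; mem=20
  op2 P0: store L4 := 87 → M/I/I/I on L4; bus BusRdX Flush; mem=41
  op3 P2: store L4 := 74 → I/I/M/I on L4; bus BusRdX Flush; mem=87
  op4 P1: store L4 := 78 → I/M/I/I on L4; bus BusRdX Flush; mem=74
  op5 P2: load  L4 → I/O/S/I on L4; bus BusRd; mem=74
  op6 P2: store L4 := 49 → I/I/M/I on L4; bus BusUpgr Flush; mem=78

memory[L2] = 40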